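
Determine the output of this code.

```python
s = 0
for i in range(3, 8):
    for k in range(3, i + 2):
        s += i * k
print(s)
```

i=3,k=3: s = 0+9 = 9
i=3,k=4: s = 9+12 = 21
i=4,k=3: s = 21+12 = 33
i=4,k=4: s = 33+16 = 49
i=4,k=5: s = 49+20 = 69
i=5,k=3: s = 69+15 = 84
i=5,k=4: s = 84+20 = 104
i=5,k=5: s = 104+25 = 129
i=5,k=6: s = 129+30 = 159
i=6,k=3: s = 159+18 = 177
i=6,k=4: s = 177+24 = 201
i=6,k=5: s = 201+30 = 231
i=6,k=6: s = 231+36 = 267
i=6,k=7: s = 267+42 = 309
i=7,k=3: s = 309+21 = 330
i=7,k=4: s = 330+28 = 358
i=7,k=5: s = 358+35 = 393
i=7,k=6: s = 393+42 = 435
i=7,k=7: s = 435+49 = 484
i=7,k=8: s = 484+56 = 540

540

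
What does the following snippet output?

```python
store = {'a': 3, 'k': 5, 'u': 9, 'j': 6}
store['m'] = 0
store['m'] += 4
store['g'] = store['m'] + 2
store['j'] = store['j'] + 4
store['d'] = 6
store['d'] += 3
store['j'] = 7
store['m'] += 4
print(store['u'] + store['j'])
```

16

store['m'] = 0 → {'a': 3, 'k': 5, 'u': 9, 'j': 6, 'm': 0}
store['m'] = 0+4 = 4 → {'a': 3, 'k': 5, 'u': 9, 'j': 6, 'm': 4}
store['g'] = store['m']+2 = 6 → {'a': 3, 'k': 5, 'u': 9, 'j': 6, 'm': 4, 'g': 6}
store['j'] = store['j']+4 = 10 → {'a': 3, 'k': 5, 'u': 9, 'j': 10, 'm': 4, 'g': 6}
store['d'] = 6 → {'a': 3, 'k': 5, 'u': 9, 'j': 10, 'm': 4, 'g': 6, 'd': 6}
store['d'] = 6+3 = 9 → {'a': 3, 'k': 5, 'u': 9, 'j': 10, 'm': 4, 'g': 6, 'd': 9}
store['j'] = 7 → {'a': 3, 'k': 5, 'u': 9, 'j': 7, 'm': 4, 'g': 6, 'd': 9}
store['m'] = 4+4 = 8 → {'a': 3, 'k': 5, 'u': 9, 'j': 7, 'm': 8, 'g': 6, 'd': 9}
store['u']+store['j'] = 9+7 = 16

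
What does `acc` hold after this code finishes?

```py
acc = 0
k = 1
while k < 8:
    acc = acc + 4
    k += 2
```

k=1: acc = 0+4 = 4
k=3: acc = 4+4 = 8
k=5: acc = 8+4 = 12
k=7: acc = 12+4 = 16

16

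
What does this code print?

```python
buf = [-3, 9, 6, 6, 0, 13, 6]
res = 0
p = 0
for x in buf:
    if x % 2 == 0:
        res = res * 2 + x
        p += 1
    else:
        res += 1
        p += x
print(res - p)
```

x=-3: not even, res = 0+1 = 1; p=-3
x=9: not even, res = 1+1 = 2; p=6
x=6: even, res = 2*2+6 = 10; p=7
x=6: even, res = 10*2+6 = 26; p=8
x=0: even, res = 26*2+0 = 52; p=9
x=13: not even, res = 52+1 = 53; p=22
x=6: even, res = 53*2+6 = 112; p=23
res-p = 112-23 = 89

89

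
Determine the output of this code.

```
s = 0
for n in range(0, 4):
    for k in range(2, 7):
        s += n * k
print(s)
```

n=0,k=2: s = 0+0 = 0
n=0,k=3: s = 0+0 = 0
n=0,k=4: s = 0+0 = 0
n=0,k=5: s = 0+0 = 0
n=0,k=6: s = 0+0 = 0
n=1,k=2: s = 0+2 = 2
n=1,k=3: s = 2+3 = 5
n=1,k=4: s = 5+4 = 9
n=1,k=5: s = 9+5 = 14
n=1,k=6: s = 14+6 = 20
n=2,k=2: s = 20+4 = 24
n=2,k=3: s = 24+6 = 30
n=2,k=4: s = 30+8 = 38
n=2,k=5: s = 38+10 = 48
n=2,k=6: s = 48+12 = 60
n=3,k=2: s = 60+6 = 66
n=3,k=3: s = 66+9 = 75
n=3,k=4: s = 75+12 = 87
n=3,k=5: s = 87+15 = 102
n=3,k=6: s = 102+18 = 120

120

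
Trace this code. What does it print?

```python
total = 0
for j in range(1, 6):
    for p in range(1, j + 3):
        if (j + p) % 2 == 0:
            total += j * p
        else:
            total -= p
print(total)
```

j=1,p=1: even sum, total = 0+1 = 1
j=1,p=2: odd sum, total = 1-2 = -1
j=1,p=3: even sum, total = (-1)+3 = 2
j=2,p=1: odd sum, total = 2-1 = 1
j=2,p=2: even sum, total = 1+4 = 5
j=2,p=3: odd sum, total = 5-3 = 2
j=2,p=4: even sum, total = 2+8 = 10
j=3,p=1: even sum, total = 10+3 = 13
j=3,p=2: odd sum, total = 13-2 = 11
j=3,p=3: even sum, total = 11+9 = 20
j=3,p=4: odd sum, total = 20-4 = 16
j=3,p=5: even sum, total = 16+15 = 31
j=4,p=1: odd sum, total = 31-1 = 30
j=4,p=2: even sum, total = 30+8 = 38
j=4,p=3: odd sum, total = 38-3 = 35
j=4,p=4: even sum, total = 35+16 = 51
j=4,p=5: odd sum, total = 51-5 = 46
j=4,p=6: even sum, total = 46+24 = 70
j=5,p=1: even sum, total = 70+5 = 75
j=5,p=2: odd sum, total = 75-2 = 73
j=5,p=3: even sum, total = 73+15 = 88
j=5,p=4: odd sum, total = 88-4 = 84
j=5,p=5: even sum, total = 84+25 = 109
j=5,p=6: odd sum, total = 109-6 = 103
j=5,p=7: even sum, total = 103+35 = 138

138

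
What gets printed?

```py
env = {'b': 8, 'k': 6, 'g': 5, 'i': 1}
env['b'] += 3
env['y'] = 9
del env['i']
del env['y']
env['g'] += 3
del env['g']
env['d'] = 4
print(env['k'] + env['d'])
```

10

env['b'] = 8+3 = 11 → {'b': 11, 'k': 6, 'g': 5, 'i': 1}
env['y'] = 9 → {'b': 11, 'k': 6, 'g': 5, 'i': 1, 'y': 9}
del 'i' → {'b': 11, 'k': 6, 'g': 5, 'y': 9}
del 'y' → {'b': 11, 'k': 6, 'g': 5}
env['g'] = 5+3 = 8 → {'b': 11, 'k': 6, 'g': 8}
del 'g' → {'b': 11, 'k': 6}
env['d'] = 4 → {'b': 11, 'k': 6, 'd': 4}
env['k']+env['d'] = 6+4 = 10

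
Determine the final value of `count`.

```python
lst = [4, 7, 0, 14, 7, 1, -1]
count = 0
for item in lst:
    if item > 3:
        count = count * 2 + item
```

item=4: >3, count = 0*2+4 = 4
item=7: >3, count = 4*2+7 = 15
item=0: not >3
item=14: >3, count = 15*2+14 = 44
item=7: >3, count = 44*2+7 = 95
item=1: not >3
item=-1: not >3

95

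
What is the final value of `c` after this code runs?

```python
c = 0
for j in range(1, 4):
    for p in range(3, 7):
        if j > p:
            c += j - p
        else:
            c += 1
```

j=1,p=3: not 1>3, c = 0+1 = 1
j=1,p=4: not 1>4, c = 1+1 = 2
j=1,p=5: not 1>5, c = 2+1 = 3
j=1,p=6: not 1>6, c = 3+1 = 4
j=2,p=3: not 2>3, c = 4+1 = 5
j=2,p=4: not 2>4, c = 5+1 = 6
j=2,p=5: not 2>5, c = 6+1 = 7
j=2,p=6: not 2>6, c = 7+1 = 8
j=3,p=3: not 3>3, c = 8+1 = 9
j=3,p=4: not 3>4, c = 9+1 = 10
j=3,p=5: not 3>5, c = 10+1 = 11
j=3,p=6: not 3>6, c = 11+1 = 12

12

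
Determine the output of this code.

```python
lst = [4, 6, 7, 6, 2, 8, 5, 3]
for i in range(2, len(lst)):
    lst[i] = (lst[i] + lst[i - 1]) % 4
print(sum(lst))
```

19

i=2: lst[2] = (7+6)%4 = 1 → [4, 6, 1, 6, 2, 8, 5, 3]
i=3: lst[3] = (6+1)%4 = 3 → [4, 6, 1, 3, 2, 8, 5, 3]
i=4: lst[4] = (2+3)%4 = 1 → [4, 6, 1, 3, 1, 8, 5, 3]
i=5: lst[5] = (8+1)%4 = 1 → [4, 6, 1, 3, 1, 1, 5, 3]
i=6: lst[6] = (5+1)%4 = 2 → [4, 6, 1, 3, 1, 1, 2, 3]
i=7: lst[7] = (3+2)%4 = 1 → [4, 6, 1, 3, 1, 1, 2, 1]
sum = 19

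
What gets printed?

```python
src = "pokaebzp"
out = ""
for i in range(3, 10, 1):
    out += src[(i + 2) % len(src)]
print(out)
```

i=3: add src[5]='b' → 'b'
i=4: add src[6]='z' → 'bz'
i=5: add src[7]='p' → 'bzp'
i=6: add src[0]='p' → 'bzpp'
i=7: add src[1]='o' → 'bzppo'
i=8: add src[2]='k' → 'bzppok'
i=9: add src[3]='a' → 'bzppoka'

bzppoka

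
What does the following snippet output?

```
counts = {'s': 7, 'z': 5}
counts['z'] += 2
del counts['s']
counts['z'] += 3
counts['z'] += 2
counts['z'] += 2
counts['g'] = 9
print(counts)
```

{'z': 14, 'g': 9}

counts['z'] = 5+2 = 7 → {'s': 7, 'z': 7}
del 's' → {'z': 7}
counts['z'] = 7+3 = 10 → {'z': 10}
counts['z'] = 10+2 = 12 → {'z': 12}
counts['z'] = 12+2 = 14 → {'z': 14}
counts['g'] = 9 → {'z': 14, 'g': 9}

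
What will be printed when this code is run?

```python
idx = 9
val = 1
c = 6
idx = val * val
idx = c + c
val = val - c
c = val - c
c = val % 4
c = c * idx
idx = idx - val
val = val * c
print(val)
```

idx = 1*1 = 1
idx = 6+6 = 12
val = 1-6 = -5
c = (-5)-6 = -11
c = (-5)%4 = 3
c = 3*12 = 36
idx = 12-(-5) = 17
val = (-5)*36 = -180

-180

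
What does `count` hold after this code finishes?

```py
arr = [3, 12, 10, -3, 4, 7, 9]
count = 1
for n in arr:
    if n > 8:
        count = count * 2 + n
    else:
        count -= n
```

n=3: not >8, count = 1-3 = -2
n=12: >8, count = (-2)*2+12 = 8
n=10: >8, count = 8*2+10 = 26
n=-3: not >8, count = 26-(-3) = 29
n=4: not >8, count = 29-4 = 25
n=7: not >8, count = 25-7 = 18
n=9: >8, count = 18*2+9 = 45

45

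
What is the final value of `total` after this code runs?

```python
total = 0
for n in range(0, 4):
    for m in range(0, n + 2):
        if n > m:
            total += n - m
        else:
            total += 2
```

26

n=0,m=0: not 0>0, total = 0+2 = 2
n=0,m=1: not 0>1, total = 2+2 = 4
n=1,m=0: 1>0, total = 4+1 = 5
n=1,m=1: not 1>1, total = 5+2 = 7
n=1,m=2: not 1>2, total = 7+2 = 9
n=2,m=0: 2>0, total = 9+2 = 11
n=2,m=1: 2>1, total = 11+1 = 12
n=2,m=2: not 2>2, total = 12+2 = 14
n=2,m=3: not 2>3, total = 14+2 = 16
n=3,m=0: 3>0, total = 16+3 = 19
n=3,m=1: 3>1, total = 19+2 = 21
n=3,m=2: 3>2, total = 21+1 = 22
n=3,m=3: not 3>3, total = 22+2 = 24
n=3,m=4: not 3>4, total = 24+2 = 26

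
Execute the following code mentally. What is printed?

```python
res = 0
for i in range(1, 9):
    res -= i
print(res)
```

i=1: res = 0-1 = -1
i=2: res = (-1)-2 = -3
i=3: res = (-3)-3 = -6
i=4: res = (-6)-4 = -10
i=5: res = (-10)-5 = -15
i=6: res = (-15)-6 = -21
i=7: res = (-21)-7 = -28
i=8: res = (-28)-8 = -36

-36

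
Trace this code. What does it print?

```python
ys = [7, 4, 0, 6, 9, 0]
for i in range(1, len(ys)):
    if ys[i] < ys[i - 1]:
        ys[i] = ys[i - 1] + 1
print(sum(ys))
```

57

i=1: 4<7, ys[1] = 7+1 = 8 → [7, 8, 0, 6, 9, 0]
i=2: 0<8, ys[2] = 8+1 = 9 → [7, 8, 9, 6, 9, 0]
i=3: 6<9, ys[3] = 9+1 = 10 → [7, 8, 9, 10, 9, 0]
i=4: 9<10, ys[4] = 10+1 = 11 → [7, 8, 9, 10, 11, 0]
i=5: 0<11, ys[5] = 11+1 = 12 → [7, 8, 9, 10, 11, 12]
sum = 57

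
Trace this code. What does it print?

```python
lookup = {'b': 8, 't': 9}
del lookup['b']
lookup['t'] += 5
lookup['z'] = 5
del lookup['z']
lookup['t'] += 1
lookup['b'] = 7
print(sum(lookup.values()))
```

del 'b' → {'t': 9}
lookup['t'] = 9+5 = 14 → {'t': 14}
lookup['z'] = 5 → {'t': 14, 'z': 5}
del 'z' → {'t': 14}
lookup['t'] = 14+1 = 15 → {'t': 15}
lookup['b'] = 7 → {'t': 15, 'b': 7}
sum of values = 22

22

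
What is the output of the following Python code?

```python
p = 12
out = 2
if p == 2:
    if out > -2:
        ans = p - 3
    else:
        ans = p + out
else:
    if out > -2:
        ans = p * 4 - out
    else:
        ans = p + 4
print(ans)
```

46

p=12, out=2
p == 2 is False; out > -2 is True
→ ans = p * 4 - out = 46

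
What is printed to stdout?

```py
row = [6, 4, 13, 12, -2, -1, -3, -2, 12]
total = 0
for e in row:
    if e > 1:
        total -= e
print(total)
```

e=6: >1, total = 0-6 = -6
e=4: >1, total = (-6)-4 = -10
e=13: >1, total = (-10)-13 = -23
e=12: >1, total = (-23)-12 = -35
e=-2: not >1
e=-1: not >1
e=-3: not >1
e=-2: not >1
e=12: >1, total = (-35)-12 = -47

-47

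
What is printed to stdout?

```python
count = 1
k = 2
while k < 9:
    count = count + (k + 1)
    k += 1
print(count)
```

k=2: count = 1+3 = 4
k=3: count = 4+4 = 8
k=4: count = 8+5 = 13
k=5: count = 13+6 = 19
k=6: count = 19+7 = 26
k=7: count = 26+8 = 34
k=8: count = 34+9 = 43

43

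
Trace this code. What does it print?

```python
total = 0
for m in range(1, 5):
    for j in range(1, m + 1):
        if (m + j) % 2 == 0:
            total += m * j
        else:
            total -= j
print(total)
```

34

m=1,j=1: even sum, total = 0+1 = 1
m=2,j=1: odd sum, total = 1-1 = 0
m=2,j=2: even sum, total = 0+4 = 4
m=3,j=1: even sum, total = 4+3 = 7
m=3,j=2: odd sum, total = 7-2 = 5
m=3,j=3: even sum, total = 5+9 = 14
m=4,j=1: odd sum, total = 14-1 = 13
m=4,j=2: even sum, total = 13+8 = 21
m=4,j=3: odd sum, total = 21-3 = 18
m=4,j=4: even sum, total = 18+16 = 34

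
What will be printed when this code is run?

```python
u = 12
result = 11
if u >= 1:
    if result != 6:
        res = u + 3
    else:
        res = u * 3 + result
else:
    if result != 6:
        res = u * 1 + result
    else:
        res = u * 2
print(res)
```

u=12, result=11
u >= 1 is True; result != 6 is True
→ res = u + 3 = 15

15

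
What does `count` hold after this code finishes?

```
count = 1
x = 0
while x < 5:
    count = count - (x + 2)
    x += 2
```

-11

x=0: count = 1-2 = -1
x=2: count = (-1)-4 = -5
x=4: count = (-5)-6 = -11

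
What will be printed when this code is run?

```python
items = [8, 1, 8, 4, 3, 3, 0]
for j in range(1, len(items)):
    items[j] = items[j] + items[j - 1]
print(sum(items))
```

133

j=1: items[1] = 1+8 = 9 → [8, 9, 8, 4, 3, 3, 0]
j=2: items[2] = 8+9 = 17 → [8, 9, 17, 4, 3, 3, 0]
j=3: items[3] = 4+17 = 21 → [8, 9, 17, 21, 3, 3, 0]
j=4: items[4] = 3+21 = 24 → [8, 9, 17, 21, 24, 3, 0]
j=5: items[5] = 3+24 = 27 → [8, 9, 17, 21, 24, 27, 0]
j=6: items[6] = 0+27 = 27 → [8, 9, 17, 21, 24, 27, 27]
sum = 133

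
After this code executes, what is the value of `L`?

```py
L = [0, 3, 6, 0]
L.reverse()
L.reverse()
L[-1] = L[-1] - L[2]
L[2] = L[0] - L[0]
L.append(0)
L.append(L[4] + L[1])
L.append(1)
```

[0, 3, 0, -6, 0, 3, 1]

reverse → [0, 6, 3, 0]
reverse → [0, 3, 6, 0]
L[-1] = L[-1]-L[2] = 0-6 = -6 → [0, 3, 6, -6]
L[2] = L[0]-L[0] = 0-0 = 0 → [0, 3, 0, -6]
append 0 → [0, 3, 0, -6, 0]
append L[4]+L[1] = 0+3 = 3 → [0, 3, 0, -6, 0, 3]
append 1 → [0, 3, 0, -6, 0, 3, 1]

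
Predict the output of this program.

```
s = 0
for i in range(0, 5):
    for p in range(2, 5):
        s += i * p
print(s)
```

90

i=0,p=2: s = 0+0 = 0
i=0,p=3: s = 0+0 = 0
i=0,p=4: s = 0+0 = 0
i=1,p=2: s = 0+2 = 2
i=1,p=3: s = 2+3 = 5
i=1,p=4: s = 5+4 = 9
i=2,p=2: s = 9+4 = 13
i=2,p=3: s = 13+6 = 19
i=2,p=4: s = 19+8 = 27
i=3,p=2: s = 27+6 = 33
i=3,p=3: s = 33+9 = 42
i=3,p=4: s = 42+12 = 54
i=4,p=2: s = 54+8 = 62
i=4,p=3: s = 62+12 = 74
i=4,p=4: s = 74+16 = 90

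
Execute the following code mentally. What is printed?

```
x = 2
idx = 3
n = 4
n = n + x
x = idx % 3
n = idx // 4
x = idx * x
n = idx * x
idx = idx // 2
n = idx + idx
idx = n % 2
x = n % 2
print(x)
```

0

n = 4+2 = 6
x = 3%3 = 0
n = 3//4 = 0
x = 3*0 = 0
n = 3*0 = 0
idx = 3//2 = 1
n = 1+1 = 2
idx = 2%2 = 0
x = 2%2 = 0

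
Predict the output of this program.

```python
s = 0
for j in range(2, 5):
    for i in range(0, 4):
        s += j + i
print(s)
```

j=2,i=0: s = 0+2 = 2
j=2,i=1: s = 2+3 = 5
j=2,i=2: s = 5+4 = 9
j=2,i=3: s = 9+5 = 14
j=3,i=0: s = 14+3 = 17
j=3,i=1: s = 17+4 = 21
j=3,i=2: s = 21+5 = 26
j=3,i=3: s = 26+6 = 32
j=4,i=0: s = 32+4 = 36
j=4,i=1: s = 36+5 = 41
j=4,i=2: s = 41+6 = 47
j=4,i=3: s = 47+7 = 54

54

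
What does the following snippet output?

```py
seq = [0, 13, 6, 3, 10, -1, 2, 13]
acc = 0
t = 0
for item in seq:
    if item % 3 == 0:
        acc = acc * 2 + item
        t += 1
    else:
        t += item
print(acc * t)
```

item=0: %3==0, acc = 0*2+0 = 0; t=1
item=13: not %3==0; t=14
item=6: %3==0, acc = 0*2+6 = 6; t=15
item=3: %3==0, acc = 6*2+3 = 15; t=16
item=10: not %3==0; t=26
item=-1: not %3==0; t=25
item=2: not %3==0; t=27
item=13: not %3==0; t=40
acc*t = 15*40 = 600

600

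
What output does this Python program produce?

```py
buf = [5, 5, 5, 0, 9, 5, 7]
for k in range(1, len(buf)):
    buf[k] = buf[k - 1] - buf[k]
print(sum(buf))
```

-64

k=1: buf[1] = 5-5 = 0 → [5, 0, 5, 0, 9, 5, 7]
k=2: buf[2] = 0-5 = -5 → [5, 0, -5, 0, 9, 5, 7]
k=3: buf[3] = (-5)-0 = -5 → [5, 0, -5, -5, 9, 5, 7]
k=4: buf[4] = (-5)-9 = -14 → [5, 0, -5, -5, -14, 5, 7]
k=5: buf[5] = (-14)-5 = -19 → [5, 0, -5, -5, -14, -19, 7]
k=6: buf[6] = (-19)-7 = -26 → [5, 0, -5, -5, -14, -19, -26]
sum = -64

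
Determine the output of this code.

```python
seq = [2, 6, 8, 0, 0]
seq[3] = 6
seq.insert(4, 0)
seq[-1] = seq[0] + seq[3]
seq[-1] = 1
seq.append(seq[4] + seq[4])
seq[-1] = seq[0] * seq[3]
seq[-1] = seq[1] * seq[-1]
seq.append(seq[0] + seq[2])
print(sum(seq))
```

seq[3] = 6 → [2, 6, 8, 6, 0]
insert 0 at 4 → [2, 6, 8, 6, 0, 0]
seq[-1] = seq[0]+seq[3] = 2+6 = 8 → [2, 6, 8, 6, 0, 8]
seq[-1] = 1 → [2, 6, 8, 6, 0, 1]
append seq[4]+seq[4] = 0+0 = 0 → [2, 6, 8, 6, 0, 1, 0]
seq[-1] = seq[0]*seq[3] = 2*6 = 12 → [2, 6, 8, 6, 0, 1, 12]
seq[-1] = seq[1]*seq[-1] = 6*12 = 72 → [2, 6, 8, 6, 0, 1, 72]
append seq[0]+seq[2] = 2+8 = 10 → [2, 6, 8, 6, 0, 1, 72, 10]
sum = 105

105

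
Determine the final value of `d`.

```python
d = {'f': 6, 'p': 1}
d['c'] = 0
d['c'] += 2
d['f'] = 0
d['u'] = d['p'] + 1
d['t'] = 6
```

{'f': 0, 'p': 1, 'c': 2, 'u': 2, 't': 6}

d['c'] = 0 → {'f': 6, 'p': 1, 'c': 0}
d['c'] = 0+2 = 2 → {'f': 6, 'p': 1, 'c': 2}
d['f'] = 0 → {'f': 0, 'p': 1, 'c': 2}
d['u'] = d['p']+1 = 2 → {'f': 0, 'p': 1, 'c': 2, 'u': 2}
d['t'] = 6 → {'f': 0, 'p': 1, 'c': 2, 'u': 2, 't': 6}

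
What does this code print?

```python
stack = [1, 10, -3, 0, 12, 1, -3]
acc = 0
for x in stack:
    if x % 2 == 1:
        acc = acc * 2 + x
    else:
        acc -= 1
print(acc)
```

-21

x=1: odd, acc = 0*2+1 = 1
x=10: not odd, acc = 1-1 = 0
x=-3: odd, acc = 0*2+(-3) = -3
x=0: not odd, acc = (-3)-1 = -4
x=12: not odd, acc = (-4)-1 = -5
x=1: odd, acc = (-5)*2+1 = -9
x=-3: odd, acc = (-9)*2+(-3) = -21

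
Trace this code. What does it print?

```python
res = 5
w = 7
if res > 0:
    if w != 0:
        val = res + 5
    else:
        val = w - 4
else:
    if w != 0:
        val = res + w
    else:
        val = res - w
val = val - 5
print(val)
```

res=5, w=7
res > 0 is True; w != 0 is True
→ val = res + 5 = 10
val = 10-5 = 5

5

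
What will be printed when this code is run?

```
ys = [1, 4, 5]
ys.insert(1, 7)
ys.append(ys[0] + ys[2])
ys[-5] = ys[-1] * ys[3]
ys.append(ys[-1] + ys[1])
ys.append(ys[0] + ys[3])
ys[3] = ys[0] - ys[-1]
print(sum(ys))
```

insert 7 at 1 → [1, 7, 4, 5]
append ys[0]+ys[2] = 1+4 = 5 → [1, 7, 4, 5, 5]
ys[-5] = ys[-1]*ys[3] = 5*5 = 25 → [25, 7, 4, 5, 5]
append ys[-1]+ys[1] = 5+7 = 12 → [25, 7, 4, 5, 5, 12]
append ys[0]+ys[3] = 25+5 = 30 → [25, 7, 4, 5, 5, 12, 30]
ys[3] = ys[0]-ys[-1] = 25-30 = -5 → [25, 7, 4, -5, 5, 12, 30]
sum = 78

78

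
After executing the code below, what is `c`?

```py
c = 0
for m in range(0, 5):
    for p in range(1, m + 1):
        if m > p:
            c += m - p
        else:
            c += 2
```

18

m=1,p=1: not 1>1, c = 0+2 = 2
m=2,p=1: 2>1, c = 2+1 = 3
m=2,p=2: not 2>2, c = 3+2 = 5
m=3,p=1: 3>1, c = 5+2 = 7
m=3,p=2: 3>2, c = 7+1 = 8
m=3,p=3: not 3>3, c = 8+2 = 10
m=4,p=1: 4>1, c = 10+3 = 13
m=4,p=2: 4>2, c = 13+2 = 15
m=4,p=3: 4>3, c = 15+1 = 16
m=4,p=4: not 4>4, c = 16+2 = 18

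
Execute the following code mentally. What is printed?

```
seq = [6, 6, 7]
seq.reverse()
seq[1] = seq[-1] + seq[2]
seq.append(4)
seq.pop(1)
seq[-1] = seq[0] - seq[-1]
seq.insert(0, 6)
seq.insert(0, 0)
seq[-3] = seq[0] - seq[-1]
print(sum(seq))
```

reverse → [7, 6, 6]
seq[1] = seq[-1]+seq[2] = 6+6 = 12 → [7, 12, 6]
append 4 → [7, 12, 6, 4]
pop(1) removes 12 → [7, 6, 4]
seq[-1] = seq[0]-seq[-1] = 7-4 = 3 → [7, 6, 3]
insert 6 at 0 → [6, 7, 6, 3]
insert 0 at 0 → [0, 6, 7, 6, 3]
seq[-3] = seq[0]-seq[-1] = 0-3 = -3 → [0, 6, -3, 6, 3]
sum = 12

12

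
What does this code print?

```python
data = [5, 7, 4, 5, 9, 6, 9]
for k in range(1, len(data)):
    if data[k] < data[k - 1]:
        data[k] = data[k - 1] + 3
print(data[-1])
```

22

k=1: 7>=5, unchanged → [5, 7, 4, 5, 9, 6, 9]
k=2: 4<7, data[2] = 7+3 = 10 → [5, 7, 10, 5, 9, 6, 9]
k=3: 5<10, data[3] = 10+3 = 13 → [5, 7, 10, 13, 9, 6, 9]
k=4: 9<13, data[4] = 13+3 = 16 → [5, 7, 10, 13, 16, 6, 9]
k=5: 6<16, data[5] = 16+3 = 19 → [5, 7, 10, 13, 16, 19, 9]
k=6: 9<19, data[6] = 19+3 = 22 → [5, 7, 10, 13, 16, 19, 22]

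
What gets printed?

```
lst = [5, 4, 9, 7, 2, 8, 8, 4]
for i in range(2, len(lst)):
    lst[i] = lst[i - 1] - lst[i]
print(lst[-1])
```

i=2: lst[2] = 4-9 = -5 → [5, 4, -5, 7, 2, 8, 8, 4]
i=3: lst[3] = (-5)-7 = -12 → [5, 4, -5, -12, 2, 8, 8, 4]
i=4: lst[4] = (-12)-2 = -14 → [5, 4, -5, -12, -14, 8, 8, 4]
i=5: lst[5] = (-14)-8 = -22 → [5, 4, -5, -12, -14, -22, 8, 4]
i=6: lst[6] = (-22)-8 = -30 → [5, 4, -5, -12, -14, -22, -30, 4]
i=7: lst[7] = (-30)-4 = -34 → [5, 4, -5, -12, -14, -22, -30, -34]

-34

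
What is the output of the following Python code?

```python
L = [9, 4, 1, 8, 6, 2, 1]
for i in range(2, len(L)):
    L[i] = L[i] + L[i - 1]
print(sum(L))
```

93

i=2: L[2] = 1+4 = 5 → [9, 4, 5, 8, 6, 2, 1]
i=3: L[3] = 8+5 = 13 → [9, 4, 5, 13, 6, 2, 1]
i=4: L[4] = 6+13 = 19 → [9, 4, 5, 13, 19, 2, 1]
i=5: L[5] = 2+19 = 21 → [9, 4, 5, 13, 19, 21, 1]
i=6: L[6] = 1+21 = 22 → [9, 4, 5, 13, 19, 21, 22]
sum = 93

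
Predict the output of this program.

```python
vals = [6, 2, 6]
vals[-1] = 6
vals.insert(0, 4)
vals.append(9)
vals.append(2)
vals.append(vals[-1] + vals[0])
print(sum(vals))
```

vals[-1] = 6 → [6, 2, 6]
insert 4 at 0 → [4, 6, 2, 6]
append 9 → [4, 6, 2, 6, 9]
append 2 → [4, 6, 2, 6, 9, 2]
append vals[-1]+vals[0] = 2+4 = 6 → [4, 6, 2, 6, 9, 2, 6]
sum = 35

35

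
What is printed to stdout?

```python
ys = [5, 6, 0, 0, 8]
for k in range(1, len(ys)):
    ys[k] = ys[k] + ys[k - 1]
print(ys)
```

[5, 11, 11, 11, 19]

k=1: ys[1] = 6+5 = 11 → [5, 11, 0, 0, 8]
k=2: ys[2] = 0+11 = 11 → [5, 11, 11, 0, 8]
k=3: ys[3] = 0+11 = 11 → [5, 11, 11, 11, 8]
k=4: ys[4] = 8+11 = 19 → [5, 11, 11, 11, 19]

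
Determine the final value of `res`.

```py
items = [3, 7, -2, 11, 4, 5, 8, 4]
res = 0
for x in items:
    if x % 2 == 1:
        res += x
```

26

x=3: odd, res = 0+3 = 3
x=7: odd, res = 3+7 = 10
x=-2: not odd
x=11: odd, res = 10+11 = 21
x=4: not odd
x=5: odd, res = 21+5 = 26
x=8: not odd
x=4: not odd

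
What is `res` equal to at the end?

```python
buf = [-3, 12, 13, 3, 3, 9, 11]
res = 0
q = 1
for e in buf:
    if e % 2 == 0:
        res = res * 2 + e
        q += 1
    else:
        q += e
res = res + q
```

e=-3: not even; q=-2
e=12: even, res = 0*2+12 = 12; q=-1
e=13: not even; q=12
e=3: not even; q=15
e=3: not even; q=18
e=9: not even; q=27
e=11: not even; q=38
res+q = 12+38 = 50

50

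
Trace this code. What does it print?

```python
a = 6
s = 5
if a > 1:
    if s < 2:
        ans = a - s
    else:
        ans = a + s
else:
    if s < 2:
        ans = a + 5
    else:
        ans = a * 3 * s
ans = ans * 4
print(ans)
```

a=6, s=5
a > 1 is True; s < 2 is False
→ ans = a + s = 11
ans = 11*4 = 44

44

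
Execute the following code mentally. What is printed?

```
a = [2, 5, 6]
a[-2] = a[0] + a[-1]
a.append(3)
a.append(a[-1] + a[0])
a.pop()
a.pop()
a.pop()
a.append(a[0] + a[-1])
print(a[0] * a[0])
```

4

a[-2] = a[0]+a[-1] = 2+6 = 8 → [2, 8, 6]
append 3 → [2, 8, 6, 3]
append a[-1]+a[0] = 3+2 = 5 → [2, 8, 6, 3, 5]
pop() removes 5 → [2, 8, 6, 3]
pop() removes 3 → [2, 8, 6]
pop() removes 6 → [2, 8]
append a[0]+a[-1] = 2+8 = 10 → [2, 8, 10]
a[0]*a[0] = 2*2 = 4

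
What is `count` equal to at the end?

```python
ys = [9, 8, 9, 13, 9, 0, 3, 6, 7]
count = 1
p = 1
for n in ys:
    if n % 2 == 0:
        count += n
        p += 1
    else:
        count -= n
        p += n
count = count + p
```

19

n=9: not even, count = 1-9 = -8; p=10
n=8: even, count = (-8)+8 = 0; p=11
n=9: not even, count = 0-9 = -9; p=20
n=13: not even, count = (-9)-13 = -22; p=33
n=9: not even, count = (-22)-9 = -31; p=42
n=0: even, count = (-31)+0 = -31; p=43
n=3: not even, count = (-31)-3 = -34; p=46
n=6: even, count = (-34)+6 = -28; p=47
n=7: not even, count = (-28)-7 = -35; p=54
count+p = (-35)+54 = 19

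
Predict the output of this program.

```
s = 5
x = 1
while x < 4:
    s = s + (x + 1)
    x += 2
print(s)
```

x=1: s = 5+2 = 7
x=3: s = 7+4 = 11

11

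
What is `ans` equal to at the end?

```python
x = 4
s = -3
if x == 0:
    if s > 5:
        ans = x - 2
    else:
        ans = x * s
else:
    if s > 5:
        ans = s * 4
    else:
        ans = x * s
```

-12

x=4, s=-3
x == 0 is False; s > 5 is False
→ ans = x * s = -12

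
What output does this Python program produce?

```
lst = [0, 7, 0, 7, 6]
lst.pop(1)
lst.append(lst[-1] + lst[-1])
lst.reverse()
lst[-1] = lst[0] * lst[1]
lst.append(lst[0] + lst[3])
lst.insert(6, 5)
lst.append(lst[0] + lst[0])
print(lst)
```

pop(1) removes 7 → [0, 0, 7, 6]
append lst[-1]+lst[-1] = 6+6 = 12 → [0, 0, 7, 6, 12]
reverse → [12, 6, 7, 0, 0]
lst[-1] = lst[0]*lst[1] = 12*6 = 72 → [12, 6, 7, 0, 72]
append lst[0]+lst[3] = 12+0 = 12 → [12, 6, 7, 0, 72, 12]
insert 5 at 6 → [12, 6, 7, 0, 72, 12, 5]
append lst[0]+lst[0] = 12+12 = 24 → [12, 6, 7, 0, 72, 12, 5, 24]

[12, 6, 7, 0, 72, 12, 5, 24]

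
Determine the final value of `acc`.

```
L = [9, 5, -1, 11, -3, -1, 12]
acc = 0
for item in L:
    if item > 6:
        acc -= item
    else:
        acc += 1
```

item=9: >6, acc = 0-9 = -9
item=5: not >6, acc = (-9)+1 = -8
item=-1: not >6, acc = (-8)+1 = -7
item=11: >6, acc = (-7)-11 = -18
item=-3: not >6, acc = (-18)+1 = -17
item=-1: not >6, acc = (-17)+1 = -16
item=12: >6, acc = (-16)-12 = -28

-28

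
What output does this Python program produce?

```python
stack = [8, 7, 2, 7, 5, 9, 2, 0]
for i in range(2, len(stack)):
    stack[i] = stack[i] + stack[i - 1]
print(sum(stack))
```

155

i=2: stack[2] = 2+7 = 9 → [8, 7, 9, 7, 5, 9, 2, 0]
i=3: stack[3] = 7+9 = 16 → [8, 7, 9, 16, 5, 9, 2, 0]
i=4: stack[4] = 5+16 = 21 → [8, 7, 9, 16, 21, 9, 2, 0]
i=5: stack[5] = 9+21 = 30 → [8, 7, 9, 16, 21, 30, 2, 0]
i=6: stack[6] = 2+30 = 32 → [8, 7, 9, 16, 21, 30, 32, 0]
i=7: stack[7] = 0+32 = 32 → [8, 7, 9, 16, 21, 30, 32, 32]
sum = 155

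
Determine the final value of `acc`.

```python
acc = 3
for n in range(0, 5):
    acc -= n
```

n=0: acc = 3-0 = 3
n=1: acc = 3-1 = 2
n=2: acc = 2-2 = 0
n=3: acc = 0-3 = -3
n=4: acc = (-3)-4 = -7

-7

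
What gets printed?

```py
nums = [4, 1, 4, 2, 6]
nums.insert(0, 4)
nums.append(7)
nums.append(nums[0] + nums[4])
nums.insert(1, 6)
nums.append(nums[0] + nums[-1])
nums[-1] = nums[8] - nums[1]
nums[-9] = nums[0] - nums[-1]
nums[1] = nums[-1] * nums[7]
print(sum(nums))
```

insert 4 at 0 → [4, 4, 1, 4, 2, 6]
append 7 → [4, 4, 1, 4, 2, 6, 7]
append nums[0]+nums[4] = 4+2 = 6 → [4, 4, 1, 4, 2, 6, 7, 6]
insert 6 at 1 → [4, 6, 4, 1, 4, 2, 6, 7, 6]
append nums[0]+nums[-1] = 4+6 = 10 → [4, 6, 4, 1, 4, 2, 6, 7, 6, 10]
nums[-1] = nums[8]-nums[1] = 6-6 = 0 → [4, 6, 4, 1, 4, 2, 6, 7, 6, 0]
nums[-9] = nums[0]-nums[-1] = 4-0 = 4 → [4, 4, 4, 1, 4, 2, 6, 7, 6, 0]
nums[1] = nums[-1]*nums[7] = 0*7 = 0 → [4, 0, 4, 1, 4, 2, 6, 7, 6, 0]
sum = 34

34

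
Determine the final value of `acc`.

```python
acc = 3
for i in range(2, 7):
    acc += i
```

i=2: acc = 3+2 = 5
i=3: acc = 5+3 = 8
i=4: acc = 8+4 = 12
i=5: acc = 12+5 = 17
i=6: acc = 17+6 = 23

23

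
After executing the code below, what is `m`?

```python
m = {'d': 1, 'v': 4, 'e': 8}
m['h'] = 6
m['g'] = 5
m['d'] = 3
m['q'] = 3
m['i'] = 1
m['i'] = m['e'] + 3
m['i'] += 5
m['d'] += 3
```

m['h'] = 6 → {'d': 1, 'v': 4, 'e': 8, 'h': 6}
m['g'] = 5 → {'d': 1, 'v': 4, 'e': 8, 'h': 6, 'g': 5}
m['d'] = 3 → {'d': 3, 'v': 4, 'e': 8, 'h': 6, 'g': 5}
m['q'] = 3 → {'d': 3, 'v': 4, 'e': 8, 'h': 6, 'g': 5, 'q': 3}
m['i'] = 1 → {'d': 3, 'v': 4, 'e': 8, 'h': 6, 'g': 5, 'q': 3, 'i': 1}
m['i'] = m['e']+3 = 11 → {'d': 3, 'v': 4, 'e': 8, 'h': 6, 'g': 5, 'q': 3, 'i': 11}
m['i'] = 11+5 = 16 → {'d': 3, 'v': 4, 'e': 8, 'h': 6, 'g': 5, 'q': 3, 'i': 16}
m['d'] = 3+3 = 6 → {'d': 6, 'v': 4, 'e': 8, 'h': 6, 'g': 5, 'q': 3, 'i': 16}

{'d': 6, 'v': 4, 'e': 8, 'h': 6, 'g': 5, 'q': 3, 'i': 16}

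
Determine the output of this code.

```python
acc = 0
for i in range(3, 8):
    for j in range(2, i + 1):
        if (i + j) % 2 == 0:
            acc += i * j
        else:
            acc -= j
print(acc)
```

219

i=3,j=2: odd sum, acc = 0-2 = -2
i=3,j=3: even sum, acc = (-2)+9 = 7
i=4,j=2: even sum, acc = 7+8 = 15
i=4,j=3: odd sum, acc = 15-3 = 12
i=4,j=4: even sum, acc = 12+16 = 28
i=5,j=2: odd sum, acc = 28-2 = 26
i=5,j=3: even sum, acc = 26+15 = 41
i=5,j=4: odd sum, acc = 41-4 = 37
i=5,j=5: even sum, acc = 37+25 = 62
i=6,j=2: even sum, acc = 62+12 = 74
i=6,j=3: odd sum, acc = 74-3 = 71
i=6,j=4: even sum, acc = 71+24 = 95
i=6,j=5: odd sum, acc = 95-5 = 90
i=6,j=6: even sum, acc = 90+36 = 126
i=7,j=2: odd sum, acc = 126-2 = 124
i=7,j=3: even sum, acc = 124+21 = 145
i=7,j=4: odd sum, acc = 145-4 = 141
i=7,j=5: even sum, acc = 141+35 = 176
i=7,j=6: odd sum, acc = 176-6 = 170
i=7,j=7: even sum, acc = 170+49 = 219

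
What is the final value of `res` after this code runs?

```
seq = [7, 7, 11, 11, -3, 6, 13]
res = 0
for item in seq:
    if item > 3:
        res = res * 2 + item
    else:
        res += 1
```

497

item=7: >3, res = 0*2+7 = 7
item=7: >3, res = 7*2+7 = 21
item=11: >3, res = 21*2+11 = 53
item=11: >3, res = 53*2+11 = 117
item=-3: not >3, res = 117+1 = 118
item=6: >3, res = 118*2+6 = 242
item=13: >3, res = 242*2+13 = 497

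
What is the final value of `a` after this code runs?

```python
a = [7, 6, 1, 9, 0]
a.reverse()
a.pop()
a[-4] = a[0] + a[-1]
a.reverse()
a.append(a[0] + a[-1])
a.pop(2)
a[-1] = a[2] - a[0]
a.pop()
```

[6, 1, 6]

reverse → [0, 9, 1, 6, 7]
pop() removes 7 → [0, 9, 1, 6]
a[-4] = a[0]+a[-1] = 0+6 = 6 → [6, 9, 1, 6]
reverse → [6, 1, 9, 6]
append a[0]+a[-1] = 6+6 = 12 → [6, 1, 9, 6, 12]
pop(2) removes 9 → [6, 1, 6, 12]
a[-1] = a[2]-a[0] = 6-6 = 0 → [6, 1, 6, 0]
pop() removes 0 → [6, 1, 6]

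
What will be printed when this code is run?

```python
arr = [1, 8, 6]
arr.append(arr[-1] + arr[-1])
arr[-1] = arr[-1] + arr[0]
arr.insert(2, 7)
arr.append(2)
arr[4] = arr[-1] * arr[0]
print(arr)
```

[1, 8, 7, 6, 2, 2]

append arr[-1]+arr[-1] = 6+6 = 12 → [1, 8, 6, 12]
arr[-1] = arr[-1]+arr[0] = 12+1 = 13 → [1, 8, 6, 13]
insert 7 at 2 → [1, 8, 7, 6, 13]
append 2 → [1, 8, 7, 6, 13, 2]
arr[4] = arr[-1]*arr[0] = 2*1 = 2 → [1, 8, 7, 6, 2, 2]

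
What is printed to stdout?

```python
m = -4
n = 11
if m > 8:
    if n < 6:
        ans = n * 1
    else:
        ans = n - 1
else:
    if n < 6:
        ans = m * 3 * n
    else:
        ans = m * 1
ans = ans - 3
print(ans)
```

m=-4, n=11
m > 8 is False; n < 6 is False
→ ans = m * 1 = -4
ans = (-4)-3 = -7

-7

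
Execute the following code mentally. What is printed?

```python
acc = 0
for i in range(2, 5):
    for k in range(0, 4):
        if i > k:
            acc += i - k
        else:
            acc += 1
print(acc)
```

i=2,k=0: 2>0, acc = 0+2 = 2
i=2,k=1: 2>1, acc = 2+1 = 3
i=2,k=2: not 2>2, acc = 3+1 = 4
i=2,k=3: not 2>3, acc = 4+1 = 5
i=3,k=0: 3>0, acc = 5+3 = 8
i=3,k=1: 3>1, acc = 8+2 = 10
i=3,k=2: 3>2, acc = 10+1 = 11
i=3,k=3: not 3>3, acc = 11+1 = 12
i=4,k=0: 4>0, acc = 12+4 = 16
i=4,k=1: 4>1, acc = 16+3 = 19
i=4,k=2: 4>2, acc = 19+2 = 21
i=4,k=3: 4>3, acc = 21+1 = 22

22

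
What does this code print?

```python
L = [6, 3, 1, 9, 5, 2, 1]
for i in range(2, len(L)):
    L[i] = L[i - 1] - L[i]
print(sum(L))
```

-37

i=2: L[2] = 3-1 = 2 → [6, 3, 2, 9, 5, 2, 1]
i=3: L[3] = 2-9 = -7 → [6, 3, 2, -7, 5, 2, 1]
i=4: L[4] = (-7)-5 = -12 → [6, 3, 2, -7, -12, 2, 1]
i=5: L[5] = (-12)-2 = -14 → [6, 3, 2, -7, -12, -14, 1]
i=6: L[6] = (-14)-1 = -15 → [6, 3, 2, -7, -12, -14, -15]
sum = -37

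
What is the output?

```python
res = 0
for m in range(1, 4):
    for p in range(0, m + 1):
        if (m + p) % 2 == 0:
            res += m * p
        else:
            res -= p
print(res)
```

m=1,p=0: odd sum, res = 0-0 = 0
m=1,p=1: even sum, res = 0+1 = 1
m=2,p=0: even sum, res = 1+0 = 1
m=2,p=1: odd sum, res = 1-1 = 0
m=2,p=2: even sum, res = 0+4 = 4
m=3,p=0: odd sum, res = 4-0 = 4
m=3,p=1: even sum, res = 4+3 = 7
m=3,p=2: odd sum, res = 7-2 = 5
m=3,p=3: even sum, res = 5+9 = 14

14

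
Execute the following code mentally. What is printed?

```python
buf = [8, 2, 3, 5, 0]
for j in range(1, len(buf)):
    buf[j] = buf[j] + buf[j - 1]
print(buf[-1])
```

18

j=1: buf[1] = 2+8 = 10 → [8, 10, 3, 5, 0]
j=2: buf[2] = 3+10 = 13 → [8, 10, 13, 5, 0]
j=3: buf[3] = 5+13 = 18 → [8, 10, 13, 18, 0]
j=4: buf[4] = 0+18 = 18 → [8, 10, 13, 18, 18]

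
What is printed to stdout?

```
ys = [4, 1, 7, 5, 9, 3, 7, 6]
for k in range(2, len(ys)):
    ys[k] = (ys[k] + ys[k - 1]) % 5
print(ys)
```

[4, 1, 3, 3, 2, 0, 2, 3]

k=2: ys[2] = (7+1)%5 = 3 → [4, 1, 3, 5, 9, 3, 7, 6]
k=3: ys[3] = (5+3)%5 = 3 → [4, 1, 3, 3, 9, 3, 7, 6]
k=4: ys[4] = (9+3)%5 = 2 → [4, 1, 3, 3, 2, 3, 7, 6]
k=5: ys[5] = (3+2)%5 = 0 → [4, 1, 3, 3, 2, 0, 7, 6]
k=6: ys[6] = (7+0)%5 = 2 → [4, 1, 3, 3, 2, 0, 2, 6]
k=7: ys[7] = (6+2)%5 = 3 → [4, 1, 3, 3, 2, 0, 2, 3]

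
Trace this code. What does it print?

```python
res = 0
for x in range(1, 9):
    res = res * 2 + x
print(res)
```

502

x=1: res = 0*2+1 = 1
x=2: res = 1*2+2 = 4
x=3: res = 4*2+3 = 11
x=4: res = 11*2+4 = 26
x=5: res = 26*2+5 = 57
x=6: res = 57*2+6 = 120
x=7: res = 120*2+7 = 247
x=8: res = 247*2+8 = 502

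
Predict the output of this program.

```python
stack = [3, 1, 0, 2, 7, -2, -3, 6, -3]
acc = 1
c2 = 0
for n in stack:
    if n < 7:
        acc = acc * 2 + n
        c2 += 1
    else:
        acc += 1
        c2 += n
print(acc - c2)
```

n=3: <7, acc = 1*2+3 = 5; c2=1
n=1: <7, acc = 5*2+1 = 11; c2=2
n=0: <7, acc = 11*2+0 = 22; c2=3
n=2: <7, acc = 22*2+2 = 46; c2=4
n=7: not <7, acc = 46+1 = 47; c2=11
n=-2: <7, acc = 47*2+(-2) = 92; c2=12
n=-3: <7, acc = 92*2+(-3) = 181; c2=13
n=6: <7, acc = 181*2+6 = 368; c2=14
n=-3: <7, acc = 368*2+(-3) = 733; c2=15
acc-c2 = 733-15 = 718

718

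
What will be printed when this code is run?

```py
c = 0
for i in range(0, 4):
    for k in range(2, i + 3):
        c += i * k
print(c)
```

65

i=0,k=2: c = 0+0 = 0
i=1,k=2: c = 0+2 = 2
i=1,k=3: c = 2+3 = 5
i=2,k=2: c = 5+4 = 9
i=2,k=3: c = 9+6 = 15
i=2,k=4: c = 15+8 = 23
i=3,k=2: c = 23+6 = 29
i=3,k=3: c = 29+9 = 38
i=3,k=4: c = 38+12 = 50
i=3,k=5: c = 50+15 = 65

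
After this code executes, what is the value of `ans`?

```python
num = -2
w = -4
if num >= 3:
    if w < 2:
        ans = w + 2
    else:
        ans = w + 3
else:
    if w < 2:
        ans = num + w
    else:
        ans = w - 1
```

-6

num=-2, w=-4
num >= 3 is False; w < 2 is True
→ ans = num + w = -6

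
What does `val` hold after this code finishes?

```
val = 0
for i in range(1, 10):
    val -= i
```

-45

i=1: val = 0-1 = -1
i=2: val = (-1)-2 = -3
i=3: val = (-3)-3 = -6
i=4: val = (-6)-4 = -10
i=5: val = (-10)-5 = -15
i=6: val = (-15)-6 = -21
i=7: val = (-21)-7 = -28
i=8: val = (-28)-8 = -36
i=9: val = (-36)-9 = -45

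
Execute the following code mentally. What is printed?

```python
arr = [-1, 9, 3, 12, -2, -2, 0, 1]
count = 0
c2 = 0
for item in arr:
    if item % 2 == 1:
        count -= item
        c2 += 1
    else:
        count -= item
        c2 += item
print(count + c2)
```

-8

item=-1: odd, count = 0-(-1) = 1; c2=1
item=9: odd, count = 1-9 = -8; c2=2
item=3: odd, count = (-8)-3 = -11; c2=3
item=12: not odd, count = (-11)-12 = -23; c2=15
item=-2: not odd, count = (-23)-(-2) = -21; c2=13
item=-2: not odd, count = (-21)-(-2) = -19; c2=11
item=0: not odd, count = (-19)-0 = -19; c2=11
item=1: odd, count = (-19)-1 = -20; c2=12
count+c2 = (-20)+12 = -8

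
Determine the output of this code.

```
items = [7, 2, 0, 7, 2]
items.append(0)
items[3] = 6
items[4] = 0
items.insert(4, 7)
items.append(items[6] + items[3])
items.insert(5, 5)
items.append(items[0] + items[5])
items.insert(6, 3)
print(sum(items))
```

append 0 → [7, 2, 0, 7, 2, 0]
items[3] = 6 → [7, 2, 0, 6, 2, 0]
items[4] = 0 → [7, 2, 0, 6, 0, 0]
insert 7 at 4 → [7, 2, 0, 6, 7, 0, 0]
append items[6]+items[3] = 0+6 = 6 → [7, 2, 0, 6, 7, 0, 0, 6]
insert 5 at 5 → [7, 2, 0, 6, 7, 5, 0, 0, 6]
append items[0]+items[5] = 7+5 = 12 → [7, 2, 0, 6, 7, 5, 0, 0, 6, 12]
insert 3 at 6 → [7, 2, 0, 6, 7, 5, 3, 0, 0, 6, 12]
sum = 48

48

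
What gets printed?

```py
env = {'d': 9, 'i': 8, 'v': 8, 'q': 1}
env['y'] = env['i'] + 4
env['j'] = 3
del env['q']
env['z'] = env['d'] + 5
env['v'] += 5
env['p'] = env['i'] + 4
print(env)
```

{'d': 9, 'i': 8, 'v': 13, 'y': 12, 'j': 3, 'z': 14, 'p': 12}

env['y'] = env['i']+4 = 12 → {'d': 9, 'i': 8, 'v': 8, 'q': 1, 'y': 12}
env['j'] = 3 → {'d': 9, 'i': 8, 'v': 8, 'q': 1, 'y': 12, 'j': 3}
del 'q' → {'d': 9, 'i': 8, 'v': 8, 'y': 12, 'j': 3}
env['z'] = env['d']+5 = 14 → {'d': 9, 'i': 8, 'v': 8, 'y': 12, 'j': 3, 'z': 14}
env['v'] = 8+5 = 13 → {'d': 9, 'i': 8, 'v': 13, 'y': 12, 'j': 3, 'z': 14}
env['p'] = env['i']+4 = 12 → {'d': 9, 'i': 8, 'v': 13, 'y': 12, 'j': 3, 'z': 14, 'p': 12}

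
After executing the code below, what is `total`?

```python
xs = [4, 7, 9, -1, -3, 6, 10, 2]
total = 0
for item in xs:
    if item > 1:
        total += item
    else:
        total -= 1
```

36

item=4: >1, total = 0+4 = 4
item=7: >1, total = 4+7 = 11
item=9: >1, total = 11+9 = 20
item=-1: not >1, total = 20-1 = 19
item=-3: not >1, total = 19-1 = 18
item=6: >1, total = 18+6 = 24
item=10: >1, total = 24+10 = 34
item=2: >1, total = 34+2 = 36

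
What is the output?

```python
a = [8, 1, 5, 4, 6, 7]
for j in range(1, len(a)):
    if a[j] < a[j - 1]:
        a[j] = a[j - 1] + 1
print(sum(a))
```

63

j=1: 1<8, a[1] = 8+1 = 9 → [8, 9, 5, 4, 6, 7]
j=2: 5<9, a[2] = 9+1 = 10 → [8, 9, 10, 4, 6, 7]
j=3: 4<10, a[3] = 10+1 = 11 → [8, 9, 10, 11, 6, 7]
j=4: 6<11, a[4] = 11+1 = 12 → [8, 9, 10, 11, 12, 7]
j=5: 7<12, a[5] = 12+1 = 13 → [8, 9, 10, 11, 12, 13]
sum = 63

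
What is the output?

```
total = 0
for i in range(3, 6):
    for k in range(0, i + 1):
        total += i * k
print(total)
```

133

i=3,k=0: total = 0+0 = 0
i=3,k=1: total = 0+3 = 3
i=3,k=2: total = 3+6 = 9
i=3,k=3: total = 9+9 = 18
i=4,k=0: total = 18+0 = 18
i=4,k=1: total = 18+4 = 22
i=4,k=2: total = 22+8 = 30
i=4,k=3: total = 30+12 = 42
i=4,k=4: total = 42+16 = 58
i=5,k=0: total = 58+0 = 58
i=5,k=1: total = 58+5 = 63
i=5,k=2: total = 63+10 = 73
i=5,k=3: total = 73+15 = 88
i=5,k=4: total = 88+20 = 108
i=5,k=5: total = 108+25 = 133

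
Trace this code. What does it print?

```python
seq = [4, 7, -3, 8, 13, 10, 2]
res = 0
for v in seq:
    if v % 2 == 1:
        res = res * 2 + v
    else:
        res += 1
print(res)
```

47

v=4: not odd, res = 0+1 = 1
v=7: odd, res = 1*2+7 = 9
v=-3: odd, res = 9*2+(-3) = 15
v=8: not odd, res = 15+1 = 16
v=13: odd, res = 16*2+13 = 45
v=10: not odd, res = 45+1 = 46
v=2: not odd, res = 46+1 = 47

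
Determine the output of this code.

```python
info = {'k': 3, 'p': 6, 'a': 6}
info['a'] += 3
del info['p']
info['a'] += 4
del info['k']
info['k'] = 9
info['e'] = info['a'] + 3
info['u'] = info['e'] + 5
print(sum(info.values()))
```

info['a'] = 6+3 = 9 → {'k': 3, 'p': 6, 'a': 9}
del 'p' → {'k': 3, 'a': 9}
info['a'] = 9+4 = 13 → {'k': 3, 'a': 13}
del 'k' → {'a': 13}
info['k'] = 9 → {'a': 13, 'k': 9}
info['e'] = info['a']+3 = 16 → {'a': 13, 'k': 9, 'e': 16}
info['u'] = info['e']+5 = 21 → {'a': 13, 'k': 9, 'e': 16, 'u': 21}
sum of values = 59

59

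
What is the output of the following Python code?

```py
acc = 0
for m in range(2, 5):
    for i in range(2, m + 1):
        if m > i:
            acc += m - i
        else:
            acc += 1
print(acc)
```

m=2,i=2: not 2>2, acc = 0+1 = 1
m=3,i=2: 3>2, acc = 1+1 = 2
m=3,i=3: not 3>3, acc = 2+1 = 3
m=4,i=2: 4>2, acc = 3+2 = 5
m=4,i=3: 4>3, acc = 5+1 = 6
m=4,i=4: not 4>4, acc = 6+1 = 7

7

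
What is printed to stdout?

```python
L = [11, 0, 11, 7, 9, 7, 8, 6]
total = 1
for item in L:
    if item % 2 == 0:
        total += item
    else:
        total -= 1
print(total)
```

10

item=11: not even, total = 1-1 = 0
item=0: even, total = 0+0 = 0
item=11: not even, total = 0-1 = -1
item=7: not even, total = (-1)-1 = -2
item=9: not even, total = (-2)-1 = -3
item=7: not even, total = (-3)-1 = -4
item=8: even, total = (-4)+8 = 4
item=6: even, total = 4+6 = 10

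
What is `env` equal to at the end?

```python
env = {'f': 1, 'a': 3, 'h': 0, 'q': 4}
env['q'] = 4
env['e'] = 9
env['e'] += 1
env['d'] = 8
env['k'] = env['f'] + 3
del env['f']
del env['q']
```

env['q'] = 4 → {'f': 1, 'a': 3, 'h': 0, 'q': 4}
env['e'] = 9 → {'f': 1, 'a': 3, 'h': 0, 'q': 4, 'e': 9}
env['e'] = 9+1 = 10 → {'f': 1, 'a': 3, 'h': 0, 'q': 4, 'e': 10}
env['d'] = 8 → {'f': 1, 'a': 3, 'h': 0, 'q': 4, 'e': 10, 'd': 8}
env['k'] = env['f']+3 = 4 → {'f': 1, 'a': 3, 'h': 0, 'q': 4, 'e': 10, 'd': 8, 'k': 4}
del 'f' → {'a': 3, 'h': 0, 'q': 4, 'e': 10, 'd': 8, 'k': 4}
del 'q' → {'a': 3, 'h': 0, 'e': 10, 'd': 8, 'k': 4}

{'a': 3, 'h': 0, 'e': 10, 'd': 8, 'k': 4}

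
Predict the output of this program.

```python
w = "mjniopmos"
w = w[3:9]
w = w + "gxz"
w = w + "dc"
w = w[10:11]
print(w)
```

c

slice [3:9] → 'iopmos'
+ 'gxz' → 'iopmosgxz'
+ 'dc' → 'iopmosgxzdc'
slice [10:11] → 'c'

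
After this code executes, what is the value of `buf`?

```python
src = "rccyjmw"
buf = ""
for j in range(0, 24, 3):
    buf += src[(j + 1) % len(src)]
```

'cjrywcmc'

j=0: add src[1]='c' → 'c'
j=3: add src[4]='j' → 'cj'
j=6: add src[0]='r' → 'cjr'
j=9: add src[3]='y' → 'cjry'
j=12: add src[6]='w' → 'cjryw'
j=15: add src[2]='c' → 'cjrywc'
j=18: add src[5]='m' → 'cjrywcm'
j=21: add src[1]='c' → 'cjrywcmc'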